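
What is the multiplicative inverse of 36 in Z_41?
Since 41 is prime, by Fermat 36^(-1) ≡ 36^{39} ≡ 8 mod 41. Verify: 36 × 8 = 288 ≡ 1 mod 41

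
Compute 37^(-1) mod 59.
Since 59 is prime, by Fermat 37^(-1) ≡ 37^{57} ≡ 8 mod 59. Verify: 37 × 8 = 296 ≡ 1 mod 59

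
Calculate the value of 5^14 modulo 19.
By repeated squaring mod 19: 5^{1}≡5, 5^{2}≡6, 5^{4}≡17, 5^{8}≡4. Then 5^{14} = 5^{8+4+2} ≡ 4 × 17 × 6 ≡ 9 mod 19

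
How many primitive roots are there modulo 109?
Number of primitive roots mod 109 = φ(p-1) = φ(108) = 36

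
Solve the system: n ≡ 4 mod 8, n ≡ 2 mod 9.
M = 8 × 9 = 72. M₁ = 9, y₁ ≡ 1 mod 8. M₂ = 8, y₂ ≡ 8 mod 9. n = 4×9×1 + 2×8×8 ≡ 20 mod 72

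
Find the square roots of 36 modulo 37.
The square roots of 36 mod 37 are 6 and 31. Verify: 6² = 36 ≡ 36 (mod 37)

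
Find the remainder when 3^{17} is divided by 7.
By Fermat: 3^{6} ≡ 1 mod 7. 17 = 2×6 + 5. So 3^{17} ≡ 3^{5} ≡ 5 mod 7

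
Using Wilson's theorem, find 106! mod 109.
(108)! = (106)! × (107) × (108) ≡ -1 (mod 109). So (106)! ≡ -1 × [(108)(107)]^(-1) ≡ 54 (mod 109)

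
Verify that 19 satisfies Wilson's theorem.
(18)! mod 19 = 18. Since this equals -1 (mod 19), Wilson confirms 19 is prime.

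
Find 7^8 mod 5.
Using Fermat: 7^{4} ≡ 1 mod 5. 8 ≡ 0 mod 4. So 7^{8} ≡ 7^{0} ≡ 1 mod 5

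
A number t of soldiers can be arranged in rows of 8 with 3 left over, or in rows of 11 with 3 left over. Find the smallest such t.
M = 8 × 11 = 88. M₁ = 11, y₁ ≡ 3 (mod 8). M₂ = 8, y₂ ≡ 7 (mod 11). t = 3×11×3 + 3×8×7 ≡ 3 (mod 88)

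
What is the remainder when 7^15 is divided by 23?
By repeated squaring mod 23: 7^{1}≡7, 7^{2}≡3, 7^{4}≡9, 7^{8}≡12. Then 7^{15} = 7^{8+4+2+1} ≡ 12 × 9 × 3 × 7 ≡ 14 mod 23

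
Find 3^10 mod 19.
By repeated squaring mod 19: 3^{1}≡3, 3^{2}≡9, 3^{4}≡5, 3^{8}≡6. Then 3^{10} = 3^{8+2} ≡ 6 × 9 ≡ 16 mod 19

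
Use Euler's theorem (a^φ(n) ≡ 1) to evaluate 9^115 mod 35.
By Euler: 9^{24} ≡ 1 mod 35 since gcd(9, 35) = 1. 115 = 4×24 + 19. So 9^{115} ≡ 9^{19} ≡ 9 mod 35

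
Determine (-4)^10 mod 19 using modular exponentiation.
By repeated squaring mod 19: (-4)^{1}≡15, (-4)^{2}≡16, (-4)^{4}≡9, (-4)^{8}≡5. Then (-4)^{10} = (-4)^{8+2} ≡ 5 × 16 ≡ 4 mod 19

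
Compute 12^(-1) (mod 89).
Since 89 is prime, by Fermat 12^(-1) ≡ 12^{87} ≡ 52 (mod 89). Verify: 12 × 52 = 624 ≡ 1 (mod 89)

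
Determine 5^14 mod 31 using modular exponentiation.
By repeated squaring (mod 31): 5^{1}≡5, 5^{2}≡25, 5^{4}≡5, 5^{8}≡25. Then 5^{14} = 5^{8+4+2} ≡ 25 × 5 × 25 ≡ 25 (mod 31)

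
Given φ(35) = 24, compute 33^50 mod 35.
By Euler: 33^{24} ≡ 1 mod 35 since gcd(33, 35) = 1. 50 = 2×24 + 2. So 33^{50} ≡ 33^{2} ≡ 4 mod 35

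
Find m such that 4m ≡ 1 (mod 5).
Since 5 is prime, by Fermat 4^(-1) ≡ 4^{3} ≡ 4 (mod 5). Verify: 4 × 4 = 16 ≡ 1 (mod 5)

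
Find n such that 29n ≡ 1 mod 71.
Since 71 is prime, by Fermat 29^(-1) ≡ 29^{69} ≡ 49 mod 71. Verify: 29 × 49 = 1421 ≡ 1 mod 71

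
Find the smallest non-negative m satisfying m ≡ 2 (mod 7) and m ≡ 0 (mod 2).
M = 7 × 2 = 14. M₁ = 2, y₁ ≡ 4 (mod 7). M₂ = 7, y₂ ≡ 1 (mod 2). m = 2×2×4 + 0×7×1 ≡ 2 (mod 14)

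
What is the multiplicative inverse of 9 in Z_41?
Since 41 is prime, by Fermat 9^(-1) ≡ 9^{39} ≡ 32 mod 41. Verify: 9 × 32 = 288 ≡ 1 mod 41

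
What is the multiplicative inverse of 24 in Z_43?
Since 43 is prime, by Fermat 24^(-1) ≡ 24^{41} ≡ 9 mod 43. Verify: 24 × 9 = 216 ≡ 1 mod 43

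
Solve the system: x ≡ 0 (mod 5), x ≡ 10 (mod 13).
M = 5 × 13 = 65. M₁ = 13, y₁ ≡ 2 (mod 5). M₂ = 5, y₂ ≡ 8 (mod 13). x = 0×13×2 + 10×5×8 ≡ 10 (mod 65)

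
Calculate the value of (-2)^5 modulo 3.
Using Fermat: (-2)^{2} ≡ 1 (mod 3). 5 ≡ 1 (mod 2). So (-2)^{5} ≡ (-2)^{1} ≡ 1 (mod 3)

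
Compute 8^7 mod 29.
By repeated squaring (mod 29): 8^{1}≡8, 8^{2}≡6, 8^{4}≡7. Then 8^{7} = 8^{4+2+1} ≡ 7 × 6 × 8 ≡ 17 (mod 29)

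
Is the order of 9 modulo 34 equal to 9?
Powers of 9 mod 34: 9^1≡9, 9^2≡13, 9^3≡15, 9^4≡33, 9^5≡25, 9^6≡21, 9^7≡19, 9^8≡1. Already 9^8≡1, so the order is 8 < 9. No, the actual order is 8.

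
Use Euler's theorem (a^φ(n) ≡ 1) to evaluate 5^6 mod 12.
By Euler: 5^{4} ≡ 1 (mod 12) since gcd(5, 12) = 1. 6 = 1×4 + 2. So 5^{6} ≡ 5^{2} ≡ 1 (mod 12)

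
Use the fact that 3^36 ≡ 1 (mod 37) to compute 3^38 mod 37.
By Fermat: 3^{36} ≡ 1 (mod 37). So 3^{38} = 3^{36} · 3^{2} ≡ 3^{2} ≡ 9 (mod 37)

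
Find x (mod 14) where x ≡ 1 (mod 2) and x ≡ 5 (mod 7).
M = 2 × 7 = 14. M₁ = 7, y₁ ≡ 1 (mod 2). M₂ = 2, y₂ ≡ 4 (mod 7). x = 1×7×1 + 5×2×4 ≡ 5 (mod 14)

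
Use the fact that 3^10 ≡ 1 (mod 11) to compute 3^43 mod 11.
By Fermat: 3^{10} ≡ 1 (mod 11). 43 = 4×10 + 3. So 3^{43} ≡ 3^{3} ≡ 5 (mod 11)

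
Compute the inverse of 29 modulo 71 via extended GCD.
Extended GCD: 29(-22) + 71(9) = 1. So 29^(-1) ≡ -22 ≡ 49 mod 71. Verify: 29 × 49 = 1421 ≡ 1 mod 71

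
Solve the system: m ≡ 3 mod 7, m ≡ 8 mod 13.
M = 7 × 13 = 91. M₁ = 13, y₁ ≡ 6 mod 7. M₂ = 7, y₂ ≡ 2 mod 13. m = 3×13×6 + 8×7×2 ≡ 73 mod 91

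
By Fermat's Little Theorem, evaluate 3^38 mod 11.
By Fermat: 3^{10} ≡ 1 (mod 11). 38 = 3×10 + 8. So 3^{38} ≡ 3^{8} ≡ 5 (mod 11)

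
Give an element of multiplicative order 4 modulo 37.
6 has order 4 mod 37 since 6^{4} ≡ 1 (mod 37) and no smaller power works.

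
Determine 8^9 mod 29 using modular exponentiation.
By repeated squaring (mod 29): 8^{1}≡8, 8^{2}≡6, 8^{4}≡7, 8^{8}≡20. Then 8^{9} = 8^{8+1} ≡ 20 × 8 ≡ 15 (mod 29)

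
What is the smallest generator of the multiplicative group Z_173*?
g = 2. For each prime q|172: 2^{86}≡172, 2^{4}≡16, none ≡ 1, so ord_173(2) = 172 and 2 is a primitive root.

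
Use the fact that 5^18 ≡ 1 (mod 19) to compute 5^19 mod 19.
By Fermat: 5^{18} ≡ 1 (mod 19). So 5^{19} = 5^{18} · 5^{1} ≡ 5^{1} ≡ 5 (mod 19)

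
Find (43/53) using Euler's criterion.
(43/53) = 43^{26} mod 53 = 1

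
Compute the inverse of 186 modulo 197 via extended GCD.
Extended GCD: 186(-18) + 197(17) = 1. So 186^(-1) ≡ -18 ≡ 179 mod 197. Verify: 186 × 179 = 33294 ≡ 1 mod 197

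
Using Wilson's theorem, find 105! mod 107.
(106)! = (105)! × (106) ≡ -1 (mod 107). So (105)! ≡ -1 × (106)^(-1) ≡ (-1)×(-1) = 1 (mod 107)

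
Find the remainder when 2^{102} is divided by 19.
By Fermat: 2^{18} ≡ 1 (mod 19). 102 = 5×18 + 12. So 2^{102} ≡ 2^{12} ≡ 11 (mod 19)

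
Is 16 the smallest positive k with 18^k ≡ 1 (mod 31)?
Powers of 18 mod 31: 18^1≡18, 18^2≡14, 18^3≡4, 18^4≡10, 18^5≡25, 18^6≡16, 18^7≡9, 18^8≡7, 18^9≡2, 18^10≡5, 18^11≡28, 18^12≡8, 18^13≡20, 18^14≡19, 18^15≡1. Already 18^15≡1, so the order is 15 < 16. No, the actual order is 15.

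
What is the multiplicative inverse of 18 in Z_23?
Since 23 is prime, by Fermat 18^(-1) ≡ 18^{21} ≡ 9 (mod 23). Verify: 18 × 9 = 162 ≡ 1 (mod 23)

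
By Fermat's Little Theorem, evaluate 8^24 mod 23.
By Fermat: 8^{22} ≡ 1 mod 23. So 8^{24} = 8^{22} · 8^{2} ≡ 8^{2} ≡ 18 mod 23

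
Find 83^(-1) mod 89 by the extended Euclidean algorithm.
Extended GCD: 83(-15) + 89(14) = 1. So 83^(-1) ≡ -15 ≡ 74 mod 89. Verify: 83 × 74 = 6142 ≡ 1 mod 89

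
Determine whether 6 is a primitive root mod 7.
6^{2} ≡ 1 (mod 7) and 2 < 6, so ord_7(6) = 2 ≠ 6 and 6 is not a primitive root.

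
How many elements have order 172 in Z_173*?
Number of primitive roots mod 173 = φ(p-1) = φ(172) = 84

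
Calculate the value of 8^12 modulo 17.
By repeated squaring (mod 17): 8^{1}≡8, 8^{2}≡13, 8^{4}≡16, 8^{8}≡1. Then 8^{12} = 8^{8+4} ≡ 1 × 16 ≡ 16 (mod 17)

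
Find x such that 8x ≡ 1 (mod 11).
Since 11 is prime, by Fermat 8^(-1) ≡ 8^{9} ≡ 7 (mod 11). Verify: 8 × 7 = 56 ≡ 1 (mod 11)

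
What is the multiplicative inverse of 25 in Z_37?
Since 37 is prime, by Fermat 25^(-1) ≡ 25^{35} ≡ 3 (mod 37). Verify: 25 × 3 = 75 ≡ 1 (mod 37)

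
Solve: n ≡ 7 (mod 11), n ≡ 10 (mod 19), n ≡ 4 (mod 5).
M = 11 × 19 × 5 = 1045. M₁ = 95, y₁ ≡ 8 (mod 11). M₂ = 55, y₂ ≡ 9 (mod 19). M₃ = 209, y₃ ≡ 4 (mod 5). n = 7×95×8 + 10×55×9 + 4×209×4 ≡ 29 (mod 1045)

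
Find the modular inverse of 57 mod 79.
Since 79 is prime, by Fermat 57^(-1) ≡ 57^{77} ≡ 61 mod 79. Verify: 57 × 61 = 3477 ≡ 1 mod 79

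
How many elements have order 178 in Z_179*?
There are φ(179-1) = φ(178) = 88 primitive roots modulo 179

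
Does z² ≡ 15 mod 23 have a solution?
By Euler's criterion: 15^{11} ≡ 22 mod 23. Since this equals -1 (≡ 22), 15 is not a QR.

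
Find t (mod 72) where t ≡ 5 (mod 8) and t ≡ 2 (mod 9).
M = 8 × 9 = 72. M₁ = 9, y₁ ≡ 1 (mod 8). M₂ = 8, y₂ ≡ 8 (mod 9). t = 5×9×1 + 2×8×8 ≡ 29 (mod 72)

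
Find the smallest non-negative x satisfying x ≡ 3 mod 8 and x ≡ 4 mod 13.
M = 8 × 13 = 104. M₁ = 13, y₁ ≡ 5 mod 8. M₂ = 8, y₂ ≡ 5 mod 13. x = 3×13×5 + 4×8×5 ≡ 43 mod 104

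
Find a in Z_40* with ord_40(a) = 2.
39 has order 2 mod 40 since 39^{2} ≡ 1 mod 40 and no smaller power works.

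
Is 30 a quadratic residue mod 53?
By Euler's criterion: 30^{26} ≡ 52 (mod 53). Since this equals -1 (≡ 52), 30 is not a QR.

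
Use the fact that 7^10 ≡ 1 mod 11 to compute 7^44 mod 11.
By Fermat: 7^{10} ≡ 1 mod 11. 44 = 4×10 + 4. So 7^{44} ≡ 7^{4} ≡ 3 mod 11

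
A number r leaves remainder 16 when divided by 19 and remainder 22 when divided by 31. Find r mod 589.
M = 19 × 31 = 589. M₁ = 31, y₁ ≡ 8 mod 19. M₂ = 19, y₂ ≡ 18 mod 31. r = 16×31×8 + 22×19×18 ≡ 301 mod 589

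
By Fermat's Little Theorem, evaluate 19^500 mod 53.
By Fermat: 19^{52} ≡ 1 mod 53. 500 ≡ 32 mod 52. So 19^{500} ≡ 19^{32} ≡ 46 mod 53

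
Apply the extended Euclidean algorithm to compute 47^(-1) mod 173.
Extended GCD: 47(81) + 173(-22) = 1. So 47^(-1) ≡ 81 (mod 173). Verify: 47 × 81 = 3807 ≡ 1 (mod 173)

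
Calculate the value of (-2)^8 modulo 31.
By repeated squaring mod 31: (-2)^{1}≡29, (-2)^{2}≡4, (-2)^{4}≡16, (-2)^{8}≡8. So (-2)^{8} ≡ 8 mod 31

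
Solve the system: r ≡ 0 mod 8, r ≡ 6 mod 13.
M = 8 × 13 = 104. M₁ = 13, y₁ ≡ 5 mod 8. M₂ = 8, y₂ ≡ 5 mod 13. r = 0×13×5 + 6×8×5 ≡ 32 mod 104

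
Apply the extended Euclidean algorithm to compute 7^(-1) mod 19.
Extended GCD: 7(-8) + 19(3) = 1. So 7^(-1) ≡ -8 ≡ 11 mod 19. Verify: 7 × 11 = 77 ≡ 1 mod 19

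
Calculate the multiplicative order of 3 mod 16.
Powers of 3 mod 16: 3^1≡3, 3^2≡9, 3^3≡11, 3^4≡1. So the order of 3 is 4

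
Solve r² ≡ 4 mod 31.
The square roots of 4 mod 31 are 2 and 29. Verify: 2² = 4 ≡ 4 mod 31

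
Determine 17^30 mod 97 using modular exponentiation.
By repeated squaring (mod 97): 17^{1}≡17, 17^{2}≡95, 17^{4}≡4, 17^{8}≡16, 17^{16}≡62. Then 17^{30} = 17^{16+8+4+2} ≡ 62 × 16 × 4 × 95 ≡ 18 (mod 97)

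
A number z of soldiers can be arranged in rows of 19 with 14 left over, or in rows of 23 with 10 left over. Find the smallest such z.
M = 19 × 23 = 437. M₁ = 23, y₁ ≡ 5 mod 19. M₂ = 19, y₂ ≡ 17 mod 23. z = 14×23×5 + 10×19×17 ≡ 33 mod 437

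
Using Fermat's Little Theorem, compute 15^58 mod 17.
By Fermat: 15^{16} ≡ 1 (mod 17). 58 = 3×16 + 10. So 15^{58} ≡ 15^{10} ≡ 4 (mod 17)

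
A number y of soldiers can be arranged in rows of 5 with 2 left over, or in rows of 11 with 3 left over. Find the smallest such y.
M = 5 × 11 = 55. M₁ = 11, y₁ ≡ 1 mod 5. M₂ = 5, y₂ ≡ 9 mod 11. y = 2×11×1 + 3×5×9 ≡ 47 mod 55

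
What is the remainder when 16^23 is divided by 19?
Using Fermat: 16^{18} ≡ 1 (mod 19). 23 ≡ 5 (mod 18). So 16^{23} ≡ 16^{5} ≡ 4 (mod 19)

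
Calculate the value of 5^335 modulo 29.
Using Fermat: 5^{28} ≡ 1 mod 29. 335 ≡ 27 mod 28. So 5^{335} ≡ 5^{27} ≡ 6 mod 29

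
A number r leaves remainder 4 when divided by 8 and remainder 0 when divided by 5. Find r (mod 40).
M = 8 × 5 = 40. M₁ = 5, y₁ ≡ 5 (mod 8). M₂ = 8, y₂ ≡ 2 (mod 5). r = 4×5×5 + 0×8×2 ≡ 20 (mod 40)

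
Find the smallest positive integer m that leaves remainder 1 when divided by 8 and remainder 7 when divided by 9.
M = 8 × 9 = 72. M₁ = 9, y₁ ≡ 1 (mod 8). M₂ = 8, y₂ ≡ 8 (mod 9). m = 1×9×1 + 7×8×8 ≡ 25 (mod 72)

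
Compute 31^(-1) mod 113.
Since 113 is prime, by Fermat 31^(-1) ≡ 31^{111} ≡ 62 mod 113. Verify: 31 × 62 = 1922 ≡ 1 mod 113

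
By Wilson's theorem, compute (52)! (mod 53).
By Wilson's theorem, (52)! ≡ -1 ≡ 52 (mod 53)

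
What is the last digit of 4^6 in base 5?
Using Fermat: 4^{4} ≡ 1 (mod 5). 6 ≡ 2 (mod 4). So 4^{6} ≡ 4^{2} ≡ 1 (mod 5)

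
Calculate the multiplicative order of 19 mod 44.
Powers of 19 mod 44: 19^1≡19, 19^2≡9, 19^3≡39, 19^4≡37, 19^5≡43, 19^6≡25, 19^7≡35, 19^8≡5, 19^9≡7, 19^10≡1. Order = 10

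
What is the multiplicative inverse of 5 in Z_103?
Since 103 is prime, by Fermat 5^(-1) ≡ 5^{101} ≡ 62 (mod 103). Verify: 5 × 62 = 310 ≡ 1 (mod 103)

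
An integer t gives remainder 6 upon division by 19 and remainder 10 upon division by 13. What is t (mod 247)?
M = 19 × 13 = 247. M₁ = 13, y₁ ≡ 3 (mod 19). M₂ = 19, y₂ ≡ 11 (mod 13). t = 6×13×3 + 10×19×11 ≡ 101 (mod 247)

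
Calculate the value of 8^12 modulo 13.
Using Fermat: 8^{12} ≡ 1 mod 13. 12 ≡ 0 mod 12. So 8^{12} ≡ 8^{0} ≡ 1 mod 13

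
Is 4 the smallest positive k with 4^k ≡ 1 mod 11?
Powers of 4 mod 11: 4^1≡4, 4^2≡5, 4^3≡9, 4^4≡3, 4^5≡1. 4^4≡3≢1, so ord ≠ 4. No, the actual order is 5.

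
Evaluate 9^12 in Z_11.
Using Fermat: 9^{10} ≡ 1 mod 11. 12 ≡ 2 mod 10. So 9^{12} ≡ 9^{2} ≡ 4 mod 11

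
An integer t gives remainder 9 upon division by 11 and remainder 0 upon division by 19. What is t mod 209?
M = 11 × 19 = 209. M₁ = 19, y₁ ≡ 7 mod 11. M₂ = 11, y₂ ≡ 7 mod 19. t = 9×19×7 + 0×11×7 ≡ 152 mod 209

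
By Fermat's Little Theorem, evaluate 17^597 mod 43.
By Fermat: 17^{42} ≡ 1 (mod 43). 597 ≡ 9 (mod 42). So 17^{597} ≡ 17^{9} ≡ 41 (mod 43)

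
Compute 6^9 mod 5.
Using Fermat: 6^{4} ≡ 1 mod 5. 9 ≡ 1 mod 4. So 6^{9} ≡ 6^{1} ≡ 1 mod 5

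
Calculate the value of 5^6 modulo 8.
By repeated squaring mod 8: 5^{1}≡5, 5^{2}≡1, 5^{4}≡1. Then 5^{6} = 5^{4+2} ≡ 1 × 1 ≡ 1 mod 8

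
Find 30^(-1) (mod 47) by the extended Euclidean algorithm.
Extended GCD: 30(11) + 47(-7) = 1. So 30^(-1) ≡ 11 (mod 47). Verify: 30 × 11 = 330 ≡ 1 (mod 47)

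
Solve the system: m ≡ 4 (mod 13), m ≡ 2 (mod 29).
M = 13 × 29 = 377. M₁ = 29, y₁ ≡ 9 (mod 13). M₂ = 13, y₂ ≡ 9 (mod 29). m = 4×29×9 + 2×13×9 ≡ 147 (mod 377)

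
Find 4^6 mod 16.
By repeated squaring mod 16: 4^{1}≡4, 4^{2}≡0, 4^{4}≡0. Then 4^{6} = 4^{4+2} ≡ 0 × 0 ≡ 0 mod 16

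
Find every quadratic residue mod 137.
Quadratic residues modulo 137: {1, 2, 4, 7, 8, 9, 11, 14, 15, 16, 17, 18, 19, 22, 25, 28, 30, 32, 34, 36, 37, 38, 39, 44, 49, 50, 56, 59, 60, 61, 63, 64, 65, 68, 69, 72, 73, 74, 76, 77, 78, 81, 87, 88, 93, 98, 99, 100, 101, 103, 105, 107, 109, 112, 115, 118, 119, 120, 121, 122, 123, 126, 128, 129, 130, 133, 135, 136}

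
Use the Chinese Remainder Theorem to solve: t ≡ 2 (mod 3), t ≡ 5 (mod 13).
M = 3 × 13 = 39. M₁ = 13, y₁ ≡ 1 (mod 3). M₂ = 3, y₂ ≡ 9 (mod 13). t = 2×13×1 + 5×3×9 ≡ 5 (mod 39)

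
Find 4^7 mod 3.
Using Fermat: 4^{2} ≡ 1 mod 3. 7 ≡ 1 mod 2. So 4^{7} ≡ 4^{1} ≡ 1 mod 3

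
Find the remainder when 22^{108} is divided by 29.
By Fermat: 22^{28} ≡ 1 mod 29. 108 = 3×28 + 24. So 22^{108} ≡ 22^{24} ≡ 24 mod 29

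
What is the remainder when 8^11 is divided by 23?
By repeated squaring mod 23: 8^{1}≡8, 8^{2}≡18, 8^{4}≡2, 8^{8}≡4. Then 8^{11} = 8^{8+2+1} ≡ 4 × 18 × 8 ≡ 1 mod 23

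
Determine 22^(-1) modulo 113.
Since 113 is prime, by Fermat 22^(-1) ≡ 22^{111} ≡ 36 (mod 113). Verify: 22 × 36 = 792 ≡ 1 (mod 113)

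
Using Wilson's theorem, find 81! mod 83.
(82)! = (81)! × (82) ≡ -1 (mod 83). So (81)! ≡ -1 × (82)^(-1) ≡ (-1)×(-1) = 1 (mod 83)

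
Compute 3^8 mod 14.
By repeated squaring (mod 14): 3^{1}≡3, 3^{2}≡9, 3^{4}≡11, 3^{8}≡9. So 3^{8} ≡ 9 (mod 14)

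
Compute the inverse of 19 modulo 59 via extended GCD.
Extended GCD: 19(28) + 59(-9) = 1. So 19^(-1) ≡ 28 (mod 59). Verify: 19 × 28 = 532 ≡ 1 (mod 59)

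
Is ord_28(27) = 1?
Powers of 27 mod 28: 27^1≡27, 27^2≡1. 27^1≡27≢1, so ord ≠ 1. No, the actual order is 2.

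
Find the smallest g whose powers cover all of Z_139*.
g = 2. For each prime q|138: 2^{69}≡138, 2^{46}≡96, 2^{6}≡64, none ≡ 1, so ord_139(2) = 138 and 2 is a primitive root.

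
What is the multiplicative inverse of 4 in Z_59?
Since 59 is prime, by Fermat 4^(-1) ≡ 4^{57} ≡ 15 (mod 59). Verify: 4 × 15 = 60 ≡ 1 (mod 59)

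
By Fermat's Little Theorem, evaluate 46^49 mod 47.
By Fermat: 46^{46} ≡ 1 (mod 47). So 46^{49} = 46^{46} · 46^{3} ≡ 46^{3} ≡ 46 (mod 47)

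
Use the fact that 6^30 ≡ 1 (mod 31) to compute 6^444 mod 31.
By Fermat: 6^{30} ≡ 1 (mod 31). 444 ≡ 24 (mod 30). So 6^{444} ≡ 6^{24} ≡ 1 (mod 31)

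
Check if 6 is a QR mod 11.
By Euler's criterion: 6^{5} ≡ 10 (mod 11). Since this equals -1 (≡ 10), 6 is not a QR.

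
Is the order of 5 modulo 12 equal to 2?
Powers of 5 mod 12: 5^1≡5, 5^2≡1. First k with 5^k≡1 is k=2. Yes, ord_12(5) = 2.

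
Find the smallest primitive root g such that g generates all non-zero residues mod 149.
g = 2. For each prime q|148: 2^{74}≡148, 2^{4}≡16, none ≡ 1, so ord_149(2) = 148 and 2 is a primitive root.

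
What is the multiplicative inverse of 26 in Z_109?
Since 109 is prime, by Fermat 26^(-1) ≡ 26^{107} ≡ 21 (mod 109). Verify: 26 × 21 = 546 ≡ 1 (mod 109)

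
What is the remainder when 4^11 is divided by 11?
Using Fermat: 4^{10} ≡ 1 mod 11. 11 ≡ 1 mod 10. So 4^{11} ≡ 4^{1} ≡ 4 mod 11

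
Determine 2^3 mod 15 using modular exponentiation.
2^{3} = 8 ≡ 8 (mod 15)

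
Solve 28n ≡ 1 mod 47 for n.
Since 47 is prime, by Fermat 28^(-1) ≡ 28^{45} ≡ 42 mod 47. Verify: 28 × 42 = 1176 ≡ 1 mod 47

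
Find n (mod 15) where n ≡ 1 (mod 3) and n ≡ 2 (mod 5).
M = 3 × 5 = 15. M₁ = 5, y₁ ≡ 2 (mod 3). M₂ = 3, y₂ ≡ 2 (mod 5). n = 1×5×2 + 2×3×2 ≡ 7 (mod 15)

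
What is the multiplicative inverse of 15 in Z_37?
Since 37 is prime, by Fermat 15^(-1) ≡ 15^{35} ≡ 5 mod 37. Verify: 15 × 5 = 75 ≡ 1 mod 37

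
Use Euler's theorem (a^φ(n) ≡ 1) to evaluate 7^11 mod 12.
By Euler: 7^{4} ≡ 1 mod 12 since gcd(7, 12) = 1. 11 = 2×4 + 3. So 7^{11} ≡ 7^{3} ≡ 7 mod 12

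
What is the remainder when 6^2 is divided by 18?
6^{2} = 36 ≡ 0 mod 18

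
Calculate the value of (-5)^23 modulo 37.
By repeated squaring mod 37: (-5)^{1}≡32, (-5)^{2}≡25, (-5)^{4}≡33, (-5)^{8}≡16, (-5)^{16}≡34. Then (-5)^{23} = (-5)^{16+4+2+1} ≡ 34 × 33 × 25 × 32 ≡ 17 mod 37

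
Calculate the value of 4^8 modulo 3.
Using Fermat: 4^{2} ≡ 1 (mod 3). 8 ≡ 0 (mod 2). So 4^{8} ≡ 4^{0} ≡ 1 (mod 3)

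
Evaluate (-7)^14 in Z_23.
By repeated squaring (mod 23): (-7)^{1}≡16, (-7)^{2}≡3, (-7)^{4}≡9, (-7)^{8}≡12. Then (-7)^{14} = (-7)^{8+4+2} ≡ 12 × 9 × 3 ≡ 2 (mod 23)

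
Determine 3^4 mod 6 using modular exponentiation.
3^{4} = 81 ≡ 3 (mod 6)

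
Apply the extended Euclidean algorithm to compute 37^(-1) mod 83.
Extended GCD: 37(9) + 83(-4) = 1. So 37^(-1) ≡ 9 (mod 83). Verify: 37 × 9 = 333 ≡ 1 (mod 83)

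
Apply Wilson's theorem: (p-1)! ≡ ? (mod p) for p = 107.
By Wilson's theorem, (106)! ≡ -1 ≡ 106 (mod 107)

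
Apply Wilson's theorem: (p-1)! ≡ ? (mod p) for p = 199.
By Wilson's theorem, (198)! ≡ -1 ≡ 198 (mod 199)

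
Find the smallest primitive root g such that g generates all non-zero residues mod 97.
g = 5. For each prime q|96: 5^{48}≡96, 5^{32}≡35, none ≡ 1, so ord_97(5) = 96 and 5 is a primitive root.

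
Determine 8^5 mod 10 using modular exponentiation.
By repeated squaring mod 10: 8^{1}≡8, 8^{2}≡4, 8^{4}≡6. Then 8^{5} = 8^{4+1} ≡ 6 × 8 ≡ 8 mod 10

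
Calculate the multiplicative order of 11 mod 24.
Powers of 11 mod 24: 11^1≡11, 11^2≡1. So the order of 11 is 2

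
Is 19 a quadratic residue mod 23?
By Euler's criterion: 19^{11} ≡ 22 (mod 23). Since this equals -1 (≡ 22), 19 is not a QR.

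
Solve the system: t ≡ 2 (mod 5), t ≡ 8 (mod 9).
M = 5 × 9 = 45. M₁ = 9, y₁ ≡ 4 (mod 5). M₂ = 5, y₂ ≡ 2 (mod 9). t = 2×9×4 + 8×5×2 ≡ 17 (mod 45)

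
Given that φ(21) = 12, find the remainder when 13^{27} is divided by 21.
By Euler: 13^{12} ≡ 1 mod 21 since gcd(13, 21) = 1. 27 = 2×12 + 3. So 13^{27} ≡ 13^{3} ≡ 13 mod 21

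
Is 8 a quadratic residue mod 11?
By Euler's criterion: 8^{5} ≡ 10 (mod 11). Since this equals -1 (≡ 10), 8 is not a QR.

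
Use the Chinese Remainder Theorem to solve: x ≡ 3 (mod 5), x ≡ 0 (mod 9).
M = 5 × 9 = 45. M₁ = 9, y₁ ≡ 4 (mod 5). M₂ = 5, y₂ ≡ 2 (mod 9). x = 3×9×4 + 0×5×2 ≡ 18 (mod 45)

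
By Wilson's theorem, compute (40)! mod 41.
By Wilson's theorem, (40)! ≡ -1 ≡ 40 mod 41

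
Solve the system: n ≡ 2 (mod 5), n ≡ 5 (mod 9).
M = 5 × 9 = 45. M₁ = 9, y₁ ≡ 4 (mod 5). M₂ = 5, y₂ ≡ 2 (mod 9). n = 2×9×4 + 5×5×2 ≡ 32 (mod 45)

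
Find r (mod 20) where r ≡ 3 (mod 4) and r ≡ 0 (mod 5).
M = 4 × 5 = 20. M₁ = 5, y₁ ≡ 1 (mod 4). M₂ = 4, y₂ ≡ 4 (mod 5). r = 3×5×1 + 0×4×4 ≡ 15 (mod 20)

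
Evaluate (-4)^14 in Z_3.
Using Fermat: (-4)^{2} ≡ 1 (mod 3). 14 ≡ 0 (mod 2). So (-4)^{14} ≡ (-4)^{0} ≡ 1 (mod 3)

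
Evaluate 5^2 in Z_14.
5^{2} = 25 ≡ 11 (mod 14)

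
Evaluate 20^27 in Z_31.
By repeated squaring (mod 31): 20^{1}≡20, 20^{2}≡28, 20^{4}≡9, 20^{8}≡19, 20^{16}≡20. Then 20^{27} = 20^{16+8+2+1} ≡ 20 × 19 × 28 × 20 ≡ 16 (mod 31)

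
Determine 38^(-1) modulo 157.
Since 157 is prime, by Fermat 38^(-1) ≡ 38^{155} ≡ 62 mod 157. Verify: 38 × 62 = 2356 ≡ 1 mod 157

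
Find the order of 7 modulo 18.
Powers of 7 mod 18: 7^1≡7, 7^2≡13, 7^3≡1. Order = 3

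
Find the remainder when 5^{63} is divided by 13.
By Fermat: 5^{12} ≡ 1 mod 13. 63 = 5×12 + 3. So 5^{63} ≡ 5^{3} ≡ 8 mod 13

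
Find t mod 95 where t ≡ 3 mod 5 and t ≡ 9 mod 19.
M = 5 × 19 = 95. M₁ = 19, y₁ ≡ 4 mod 5. M₂ = 5, y₂ ≡ 4 mod 19. t = 3×19×4 + 9×5×4 ≡ 28 mod 95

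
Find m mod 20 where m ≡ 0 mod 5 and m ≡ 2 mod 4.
M = 5 × 4 = 20. M₁ = 4, y₁ ≡ 4 mod 5. M₂ = 5, y₂ ≡ 1 mod 4. m = 0×4×4 + 2×5×1 ≡ 10 mod 20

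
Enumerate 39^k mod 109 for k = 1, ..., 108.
39^1, 39^2, ..., 39^{108} mod 109: [39, 104, 23, 25, 103, 93, 30, 80, 68, 36, 96, 38, 65, 28, 2, 78, 99, 46, 50, 97, 77, 60, 51, 27, 72, 83, 76, 21, 56, 4, 47, 89, 92, 100, 85, 45, 11, 102, 54, 35, 57, 43, 42, 3, 8, 94, 69, 75, 91, 61, 90, 22, 95, 108, 70, 5, 86, 84, 6, 16, 79, 29, 41, 73, 13, 71, 44, 81, 107, 31, 10, 63, 59, 12, 32, 49, 58, 82, 37, 26, 33, 88, 53, 105, 62, 20, 17, 9, 24, 64, 98, 7, 55, 74, 52, 66, 67, 106, 101, 15, 40, 34, 18, 48, 19, 87, 14, 1]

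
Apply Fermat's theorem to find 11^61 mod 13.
By Fermat: 11^{12} ≡ 1 mod 13. 61 = 5×12 + 1. So 11^{61} ≡ 11^{1} ≡ 11 mod 13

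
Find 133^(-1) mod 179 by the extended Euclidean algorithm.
Extended GCD: 133(35) + 179(-26) = 1. So 133^(-1) ≡ 35 mod 179. Verify: 133 × 35 = 4655 ≡ 1 mod 179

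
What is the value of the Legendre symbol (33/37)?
(33/37) = 33^{18} mod 37 = 1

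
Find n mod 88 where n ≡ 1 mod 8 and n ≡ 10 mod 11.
M = 8 × 11 = 88. M₁ = 11, y₁ ≡ 3 mod 8. M₂ = 8, y₂ ≡ 7 mod 11. n = 1×11×3 + 10×8×7 ≡ 65 mod 88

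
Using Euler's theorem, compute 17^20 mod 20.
By Euler: 17^{8} ≡ 1 mod 20 since gcd(17, 20) = 1. 20 = 2×8 + 4. So 17^{20} ≡ 17^{4} ≡ 1 mod 20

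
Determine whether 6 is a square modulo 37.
By Euler's criterion: 6^{18} ≡ 36 (mod 37). Since this equals -1 (≡ 36), 6 is not a QR.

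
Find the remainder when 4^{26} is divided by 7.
By Fermat: 4^{6} ≡ 1 mod 7. 26 = 4×6 + 2. So 4^{26} ≡ 4^{2} ≡ 2 mod 7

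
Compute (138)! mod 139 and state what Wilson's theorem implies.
(138)! mod 139 = 138. Since this equals -1 mod 139, Wilson confirms 139 is prime.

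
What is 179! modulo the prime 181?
(180)! = (179)! × (180) ≡ -1 (mod 181). So (179)! ≡ -1 × (180)^(-1) ≡ (-1)×(-1) = 1 (mod 181)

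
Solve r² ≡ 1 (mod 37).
The square roots of 1 mod 37 are 1 and 36. Verify: 1² = 1 ≡ 1 (mod 37)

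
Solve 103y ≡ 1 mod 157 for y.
Since 157 is prime, by Fermat 103^(-1) ≡ 103^{155} ≡ 125 mod 157. Verify: 103 × 125 = 12875 ≡ 1 mod 157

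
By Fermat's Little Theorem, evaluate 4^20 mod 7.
By Fermat: 4^{6} ≡ 1 mod 7. 20 = 3×6 + 2. So 4^{20} ≡ 4^{2} ≡ 2 mod 7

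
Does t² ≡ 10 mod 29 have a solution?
By Euler's criterion: 10^{14} ≡ 28 mod 29. Since this equals -1 (≡ 28), 10 is not a QR.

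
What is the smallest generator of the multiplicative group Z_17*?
g = 3. For each prime q|16: 3^{8}≡16, none ≡ 1, so ord_17(3) = 16 and 3 is a primitive root.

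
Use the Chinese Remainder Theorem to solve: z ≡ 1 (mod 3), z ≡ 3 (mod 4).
M = 3 × 4 = 12. M₁ = 4, y₁ ≡ 1 (mod 3). M₂ = 3, y₂ ≡ 3 (mod 4). z = 1×4×1 + 3×3×3 ≡ 7 (mod 12)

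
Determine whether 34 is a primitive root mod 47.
34^{23} ≡ 1 mod 47 and 23 < 46, so ord_47(34) = 23 ≠ 46 and 34 is not a primitive root.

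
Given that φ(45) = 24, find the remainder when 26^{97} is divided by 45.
By Euler: 26^{24} ≡ 1 (mod 45) since gcd(26, 45) = 1. 97 = 4×24 + 1. So 26^{97} ≡ 26^{1} ≡ 26 (mod 45)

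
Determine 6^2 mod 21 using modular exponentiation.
6^{2} = 36 ≡ 15 mod 21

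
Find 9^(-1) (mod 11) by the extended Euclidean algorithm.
Extended GCD: 9(5) + 11(-4) = 1. So 9^(-1) ≡ 5 (mod 11). Verify: 9 × 5 = 45 ≡ 1 (mod 11)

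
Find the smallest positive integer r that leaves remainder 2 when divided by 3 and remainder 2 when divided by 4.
M = 3 × 4 = 12. M₁ = 4, y₁ ≡ 1 (mod 3). M₂ = 3, y₂ ≡ 3 (mod 4). r = 2×4×1 + 2×3×3 ≡ 2 (mod 12)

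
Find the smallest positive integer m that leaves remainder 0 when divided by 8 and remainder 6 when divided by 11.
M = 8 × 11 = 88. M₁ = 11, y₁ ≡ 3 (mod 8). M₂ = 8, y₂ ≡ 7 (mod 11). m = 0×11×3 + 6×8×7 ≡ 72 (mod 88)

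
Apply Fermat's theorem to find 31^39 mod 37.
By Fermat: 31^{36} ≡ 1 mod 37. So 31^{39} = 31^{36} · 31^{3} ≡ 31^{3} ≡ 6 mod 37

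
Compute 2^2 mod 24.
2^{2} = 4 ≡ 4 (mod 24)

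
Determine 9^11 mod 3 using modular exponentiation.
By repeated squaring (mod 3): 9^{1}≡0, 9^{2}≡0, 9^{4}≡0, 9^{8}≡0. Then 9^{11} = 9^{8+2+1} ≡ 0 × 0 × 0 ≡ 0 (mod 3)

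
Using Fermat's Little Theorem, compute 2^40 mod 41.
By Fermat's Little Theorem, 2^{40} ≡ 1 (mod 41) since 41 is prime and gcd(2, 41) = 1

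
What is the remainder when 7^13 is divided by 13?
Using Fermat: 7^{12} ≡ 1 (mod 13). 13 ≡ 1 (mod 12). So 7^{13} ≡ 7^{1} ≡ 7 (mod 13)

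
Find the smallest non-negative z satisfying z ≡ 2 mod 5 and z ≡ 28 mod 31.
M = 5 × 31 = 155. M₁ = 31, y₁ ≡ 1 mod 5. M₂ = 5, y₂ ≡ 25 mod 31. z = 2×31×1 + 28×5×25 ≡ 152 mod 155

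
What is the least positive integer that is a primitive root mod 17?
g = 3. For each prime q|16: 3^{8}≡16, none ≡ 1, so ord_17(3) = 16 and 3 is a primitive root.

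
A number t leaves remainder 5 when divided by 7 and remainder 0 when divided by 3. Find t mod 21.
M = 7 × 3 = 21. M₁ = 3, y₁ ≡ 5 mod 7. M₂ = 7, y₂ ≡ 1 mod 3. t = 5×3×5 + 0×7×1 ≡ 12 mod 21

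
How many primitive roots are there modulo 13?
Number of primitive roots mod 13 = φ(p-1) = φ(12) = 4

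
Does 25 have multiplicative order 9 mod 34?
Powers of 25 mod 34: 25^1≡25, 25^2≡13, 25^3≡19, 25^4≡33, 25^5≡9, 25^6≡21, 25^7≡15, 25^8≡1. Already 25^8≡1, so the order is 8 < 9. No, the actual order is 8.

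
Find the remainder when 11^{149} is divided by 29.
By Fermat: 11^{28} ≡ 1 (mod 29). 149 = 5×28 + 9. So 11^{149} ≡ 11^{9} ≡ 2 (mod 29)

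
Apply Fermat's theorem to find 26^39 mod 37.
By Fermat: 26^{36} ≡ 1 mod 37. So 26^{39} = 26^{36} · 26^{3} ≡ 26^{3} ≡ 1 mod 37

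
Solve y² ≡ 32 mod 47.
The square roots of 32 mod 47 are 28 and 19. Verify: 28² = 784 ≡ 32 mod 47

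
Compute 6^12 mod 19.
By repeated squaring mod 19: 6^{1}≡6, 6^{2}≡17, 6^{4}≡4, 6^{8}≡16. Then 6^{12} = 6^{8+4} ≡ 16 × 4 ≡ 7 mod 19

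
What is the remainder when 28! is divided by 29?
By Wilson's theorem, (28)! ≡ -1 ≡ 28 mod 29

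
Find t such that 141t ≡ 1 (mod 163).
Since 163 is prime, by Fermat 141^(-1) ≡ 141^{161} ≡ 37 (mod 163). Verify: 141 × 37 = 5217 ≡ 1 (mod 163)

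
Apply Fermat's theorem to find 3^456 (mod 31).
By Fermat: 3^{30} ≡ 1 (mod 31). 456 ≡ 6 (mod 30). So 3^{456} ≡ 3^{6} ≡ 16 (mod 31)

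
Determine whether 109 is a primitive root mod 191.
109^{5} ≡ 1 mod 191 and 5 < 190, so ord_191(109) = 5 ≠ 190 and 109 is not a primitive root.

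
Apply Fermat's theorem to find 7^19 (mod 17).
By Fermat: 7^{16} ≡ 1 (mod 17). So 7^{19} = 7^{16} · 7^{3} ≡ 7^{3} ≡ 3 (mod 17)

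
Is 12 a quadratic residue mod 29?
By Euler's criterion: 12^{14} ≡ 28 mod 29. Since this equals -1 (≡ 28), 12 is not a QR.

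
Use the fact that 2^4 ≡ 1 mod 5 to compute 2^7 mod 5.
By Fermat: 2^{4} ≡ 1 mod 5. So 2^{7} = 2^{4} · 2^{3} ≡ 2^{3} ≡ 3 mod 5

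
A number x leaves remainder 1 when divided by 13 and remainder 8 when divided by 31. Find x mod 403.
M = 13 × 31 = 403. M₁ = 31, y₁ ≡ 8 mod 13. M₂ = 13, y₂ ≡ 12 mod 31. x = 1×31×8 + 8×13×12 ≡ 287 mod 403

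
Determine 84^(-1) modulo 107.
Since 107 is prime, by Fermat 84^(-1) ≡ 84^{105} ≡ 93 mod 107. Verify: 84 × 93 = 7812 ≡ 1 mod 107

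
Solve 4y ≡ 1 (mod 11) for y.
Since 11 is prime, by Fermat 4^(-1) ≡ 4^{9} ≡ 3 (mod 11). Verify: 4 × 3 = 12 ≡ 1 (mod 11)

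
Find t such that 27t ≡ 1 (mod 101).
Since 101 is prime, by Fermat 27^(-1) ≡ 27^{99} ≡ 15 (mod 101). Verify: 27 × 15 = 405 ≡ 1 (mod 101)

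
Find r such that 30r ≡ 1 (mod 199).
Since 199 is prime, by Fermat 30^(-1) ≡ 30^{197} ≡ 73 (mod 199). Verify: 30 × 73 = 2190 ≡ 1 (mod 199)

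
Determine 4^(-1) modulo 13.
Since 13 is prime, by Fermat 4^(-1) ≡ 4^{11} ≡ 10 mod 13. Verify: 4 × 10 = 40 ≡ 1 mod 13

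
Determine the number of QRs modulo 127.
Exactly half the non-zero residues mod a prime are QRs: (127-1)/2 = 63.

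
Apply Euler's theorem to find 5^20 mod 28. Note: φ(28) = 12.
By Euler: 5^{12} ≡ 1 mod 28 since gcd(5, 28) = 1. 20 = 1×12 + 8. So 5^{20} ≡ 5^{8} ≡ 25 mod 28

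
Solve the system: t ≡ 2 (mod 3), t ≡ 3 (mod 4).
M = 3 × 4 = 12. M₁ = 4, y₁ ≡ 1 (mod 3). M₂ = 3, y₂ ≡ 3 (mod 4). t = 2×4×1 + 3×3×3 ≡ 11 (mod 12)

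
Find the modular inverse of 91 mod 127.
Since 127 is prime, by Fermat 91^(-1) ≡ 91^{125} ≡ 67 (mod 127). Verify: 91 × 67 = 6097 ≡ 1 (mod 127)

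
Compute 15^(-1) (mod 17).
Since 17 is prime, by Fermat 15^(-1) ≡ 15^{15} ≡ 8 (mod 17). Verify: 15 × 8 = 120 ≡ 1 (mod 17)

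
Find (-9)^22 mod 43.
By repeated squaring mod 43: (-9)^{1}≡34, (-9)^{2}≡38, (-9)^{4}≡25, (-9)^{8}≡23, (-9)^{16}≡13. Then (-9)^{22} = (-9)^{16+4+2} ≡ 13 × 25 × 38 ≡ 9 mod 43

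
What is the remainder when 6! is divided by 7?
By Wilson's theorem, (6)! ≡ -1 ≡ 6 (mod 7)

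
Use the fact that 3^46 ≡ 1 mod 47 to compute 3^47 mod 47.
By Fermat: 3^{46} ≡ 1 mod 47. So 3^{47} = 3^{46} · 3^{1} ≡ 3^{1} ≡ 3 mod 47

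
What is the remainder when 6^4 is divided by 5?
6^{4} = 1296 ≡ 1 (mod 5)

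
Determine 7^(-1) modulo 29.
Since 29 is prime, by Fermat 7^(-1) ≡ 7^{27} ≡ 25 mod 29. Verify: 7 × 25 = 175 ≡ 1 mod 29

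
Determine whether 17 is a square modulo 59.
By Euler's criterion: 17^{29} ≡ 1 (mod 59). Since this equals 1, 17 is a QR.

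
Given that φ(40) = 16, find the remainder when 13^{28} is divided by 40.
By Euler: 13^{16} ≡ 1 mod 40 since gcd(13, 40) = 1. 28 = 1×16 + 12. So 13^{28} ≡ 13^{12} ≡ 1 mod 40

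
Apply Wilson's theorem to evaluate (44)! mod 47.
(46)! = (44)! × (45) × (46) ≡ -1 mod 47. So (44)! ≡ -1 × [(46)(45)]^(-1) ≡ 23 mod 47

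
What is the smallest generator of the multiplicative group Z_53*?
g = 2. For each prime q|52: 2^{26}≡52, 2^{4}≡16, none ≡ 1, so ord_53(2) = 52 and 2 is a primitive root.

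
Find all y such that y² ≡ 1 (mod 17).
The square roots of 1 mod 17 are 1 and 16. Verify: 1² = 1 ≡ 1 (mod 17)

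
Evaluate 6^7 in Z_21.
By repeated squaring mod 21: 6^{1}≡6, 6^{2}≡15, 6^{4}≡15. Then 6^{7} = 6^{4+2+1} ≡ 15 × 15 × 6 ≡ 6 mod 21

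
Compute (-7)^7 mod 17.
By repeated squaring (mod 17): (-7)^{1}≡10, (-7)^{2}≡15, (-7)^{4}≡4. Then (-7)^{7} = (-7)^{4+2+1} ≡ 4 × 15 × 10 ≡ 5 (mod 17)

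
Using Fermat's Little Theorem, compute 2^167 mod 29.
By Fermat: 2^{28} ≡ 1 mod 29. 167 = 5×28 + 27. So 2^{167} ≡ 2^{27} ≡ 15 mod 29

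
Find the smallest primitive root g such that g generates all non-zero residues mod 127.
g = 3. Powers: [3, 9, 27, 81, 116, 94, 28, ...] generates all 126 non-zero residues.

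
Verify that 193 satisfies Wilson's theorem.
(192)! mod 193 = 192. Since this equals -1 (mod 193), Wilson confirms 193 is prime.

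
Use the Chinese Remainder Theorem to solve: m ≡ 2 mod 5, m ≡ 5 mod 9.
M = 5 × 9 = 45. M₁ = 9, y₁ ≡ 4 mod 5. M₂ = 5, y₂ ≡ 2 mod 9. m = 2×9×4 + 5×5×2 ≡ 32 mod 45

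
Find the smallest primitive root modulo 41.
g = 6. Powers: [6, 36, 11, 25, 27, 39, ...] generates all 40 non-zero residues.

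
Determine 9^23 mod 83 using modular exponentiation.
By repeated squaring mod 83: 9^{1}≡9, 9^{2}≡81, 9^{4}≡4, 9^{8}≡16, 9^{16}≡7. Then 9^{23} = 9^{16+4+2+1} ≡ 7 × 4 × 81 × 9 ≡ 77 mod 83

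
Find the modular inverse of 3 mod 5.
Since 5 is prime, by Fermat 3^(-1) ≡ 3^{3} ≡ 2 mod 5. Verify: 3 × 2 = 6 ≡ 1 mod 5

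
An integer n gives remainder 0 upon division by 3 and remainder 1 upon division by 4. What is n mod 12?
M = 3 × 4 = 12. M₁ = 4, y₁ ≡ 1 mod 3. M₂ = 3, y₂ ≡ 3 mod 4. n = 0×4×1 + 1×3×3 ≡ 9 mod 12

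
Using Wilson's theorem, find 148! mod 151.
(150)! = (148)! × (149) × (150) ≡ -1 (mod 151). So (148)! ≡ -1 × [(150)(149)]^(-1) ≡ 75 (mod 151)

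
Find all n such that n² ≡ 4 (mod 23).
The square roots of 4 mod 23 are 2 and 21. Verify: 2² = 4 ≡ 4 (mod 23)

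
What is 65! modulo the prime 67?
(66)! = (65)! × (66) ≡ -1 (mod 67). So (65)! ≡ -1 × (66)^(-1) ≡ (-1)×(-1) = 1 (mod 67)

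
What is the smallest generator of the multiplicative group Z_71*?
g = 7. Powers: [7, 49, 59, 58, 51, 2, 14, 27, 47, 45, ...] generates all 70 non-zero residues.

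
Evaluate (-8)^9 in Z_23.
By repeated squaring mod 23: (-8)^{1}≡15, (-8)^{2}≡18, (-8)^{4}≡2, (-8)^{8}≡4. Then (-8)^{9} = (-8)^{8+1} ≡ 4 × 15 ≡ 14 mod 23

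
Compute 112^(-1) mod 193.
Since 193 is prime, by Fermat 112^(-1) ≡ 112^{191} ≡ 81 mod 193. Verify: 112 × 81 = 9072 ≡ 1 mod 193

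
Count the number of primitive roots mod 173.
There are φ(173-1) = φ(172) = 84 primitive roots modulo 173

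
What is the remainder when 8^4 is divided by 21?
8^{4} = 4096 ≡ 1 mod 21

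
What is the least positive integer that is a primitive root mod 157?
g = 5. Powers: [5, 25, 125, 154, 142, 82, 96, 9, ...] generates all 156 non-zero residues.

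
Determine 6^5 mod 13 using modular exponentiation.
By repeated squaring (mod 13): 6^{1}≡6, 6^{2}≡10, 6^{4}≡9. Then 6^{5} = 6^{4+1} ≡ 9 × 6 ≡ 2 (mod 13)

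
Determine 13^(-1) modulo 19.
Since 19 is prime, by Fermat 13^(-1) ≡ 13^{17} ≡ 3 mod 19. Verify: 13 × 3 = 39 ≡ 1 mod 19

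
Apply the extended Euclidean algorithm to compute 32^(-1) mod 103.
Extended GCD: 32(29) + 103(-9) = 1. So 32^(-1) ≡ 29 mod 103. Verify: 32 × 29 = 928 ≡ 1 mod 103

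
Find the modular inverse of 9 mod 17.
Since 17 is prime, by Fermat 9^(-1) ≡ 9^{15} ≡ 2 mod 17. Verify: 9 × 2 = 18 ≡ 1 mod 17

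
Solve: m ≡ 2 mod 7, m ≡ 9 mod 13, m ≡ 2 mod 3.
M = 7 × 13 × 3 = 273. M₁ = 39, y₁ ≡ 2 mod 7. M₂ = 21, y₂ ≡ 5 mod 13. M₃ = 91, y₃ ≡ 1 mod 3. m = 2×39×2 + 9×21×5 + 2×91×1 ≡ 191 mod 273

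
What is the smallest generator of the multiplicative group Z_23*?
g = 5. For each prime q|22: 5^{11}≡22, 5^{2}≡2, none ≡ 1, so ord_23(5) = 22 and 5 is a primitive root.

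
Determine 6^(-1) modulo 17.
Since 17 is prime, by Fermat 6^(-1) ≡ 6^{15} ≡ 3 mod 17. Verify: 6 × 3 = 18 ≡ 1 mod 17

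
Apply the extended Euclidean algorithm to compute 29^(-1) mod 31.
Extended GCD: 29(15) + 31(-14) = 1. So 29^(-1) ≡ 15 mod 31. Verify: 29 × 15 = 435 ≡ 1 mod 31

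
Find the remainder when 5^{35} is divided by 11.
By Fermat: 5^{10} ≡ 1 (mod 11). 35 = 3×10 + 5. So 5^{35} ≡ 5^{5} ≡ 1 (mod 11)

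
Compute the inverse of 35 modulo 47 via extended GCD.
Extended GCD: 35(-4) + 47(3) = 1. So 35^(-1) ≡ -4 ≡ 43 (mod 47). Verify: 35 × 43 = 1505 ≡ 1 (mod 47)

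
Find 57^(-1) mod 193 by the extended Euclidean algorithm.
Extended GCD: 57(-44) + 193(13) = 1. So 57^(-1) ≡ -44 ≡ 149 mod 193. Verify: 57 × 149 = 8493 ≡ 1 mod 193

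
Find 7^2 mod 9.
7^{2} = 49 ≡ 4 mod 9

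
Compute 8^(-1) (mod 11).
Since 11 is prime, by Fermat 8^(-1) ≡ 8^{9} ≡ 7 (mod 11). Verify: 8 × 7 = 56 ≡ 1 (mod 11)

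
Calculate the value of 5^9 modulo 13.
By repeated squaring (mod 13): 5^{1}≡5, 5^{2}≡12, 5^{4}≡1, 5^{8}≡1. Then 5^{9} = 5^{8+1} ≡ 1 × 5 ≡ 5 (mod 13)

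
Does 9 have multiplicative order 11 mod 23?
Powers of 9 mod 23: 9^1≡9, 9^2≡12, 9^3≡16, 9^4≡6, 9^5≡8, 9^6≡3, 9^7≡4, 9^8≡13, 9^9≡2, 9^10≡18, 9^11≡1. First k with 9^k≡1 is k=11. Yes, ord_23(9) = 11.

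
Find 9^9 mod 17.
By repeated squaring mod 17: 9^{1}≡9, 9^{2}≡13, 9^{4}≡16, 9^{8}≡1. Then 9^{9} = 9^{8+1} ≡ 1 × 9 ≡ 9 mod 17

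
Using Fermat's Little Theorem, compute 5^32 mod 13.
By Fermat: 5^{12} ≡ 1 (mod 13). 32 = 2×12 + 8. So 5^{32} ≡ 5^{8} ≡ 1 (mod 13)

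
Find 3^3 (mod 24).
3^{3} = 27 ≡ 3 (mod 24)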